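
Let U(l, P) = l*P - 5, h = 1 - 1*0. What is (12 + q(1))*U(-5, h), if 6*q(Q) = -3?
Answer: -115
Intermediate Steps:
q(Q) = -½ (q(Q) = (⅙)*(-3) = -½)
h = 1 (h = 1 + 0 = 1)
U(l, P) = -5 + P*l (U(l, P) = P*l - 5 = -5 + P*l)
(12 + q(1))*U(-5, h) = (12 - ½)*(-5 + 1*(-5)) = 23*(-5 - 5)/2 = (23/2)*(-10) = -115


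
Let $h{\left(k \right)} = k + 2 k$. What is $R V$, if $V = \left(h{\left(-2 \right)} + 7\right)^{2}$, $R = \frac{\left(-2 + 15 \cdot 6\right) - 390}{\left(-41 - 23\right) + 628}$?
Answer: $- \frac{151}{282} \approx -0.53546$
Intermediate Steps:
$h{\left(k \right)} = 3 k$
$R = - \frac{151}{282}$ ($R = \frac{\left(-2 + 90\right) - 390}{-64 + 628} = \frac{88 - 390}{564} = \left(-302\right) \frac{1}{564} = - \frac{151}{282} \approx -0.53546$)
$V = 1$ ($V = \left(3 \left(-2\right) + 7\right)^{2} = \left(-6 + 7\right)^{2} = 1^{2} = 1$)
$R V = \left(- \frac{151}{282}\right) 1 = - \frac{151}{282}$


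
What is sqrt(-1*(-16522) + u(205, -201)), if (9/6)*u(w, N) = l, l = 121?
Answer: 4*sqrt(9339)/3 ≈ 128.85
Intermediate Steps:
u(w, N) = 242/3 (u(w, N) = (2/3)*121 = 242/3)
sqrt(-1*(-16522) + u(205, -201)) = sqrt(-1*(-16522) + 242/3) = sqrt(16522 + 242/3) = sqrt(49808/3) = 4*sqrt(9339)/3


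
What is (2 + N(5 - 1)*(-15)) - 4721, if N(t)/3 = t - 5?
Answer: -4674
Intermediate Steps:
N(t) = -15 + 3*t (N(t) = 3*(t - 5) = 3*(-5 + t) = -15 + 3*t)
(2 + N(5 - 1)*(-15)) - 4721 = (2 + (-15 + 3*(5 - 1))*(-15)) - 4721 = (2 + (-15 + 3*4)*(-15)) - 4721 = (2 + (-15 + 12)*(-15)) - 4721 = (2 - 3*(-15)) - 4721 = (2 + 45) - 4721 = 47 - 4721 = -4674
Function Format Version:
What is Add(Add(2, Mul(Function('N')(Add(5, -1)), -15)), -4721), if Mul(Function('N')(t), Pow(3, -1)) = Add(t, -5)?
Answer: -4674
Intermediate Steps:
Function('N')(t) = Add(-15, Mul(3, t)) (Function('N')(t) = Mul(3, Add(t, -5)) = Mul(3, Add(-5, t)) = Add(-15, Mul(3, t)))
Add(Add(2, Mul(Function('N')(Add(5, -1)), -15)), -4721) = Add(Add(2, Mul(Add(-15, Mul(3, Add(5, -1))), -15)), -4721) = Add(Add(2, Mul(Add(-15, Mul(3, 4)), -15)), -4721) = Add(Add(2, Mul(Add(-15, 12), -15)), -4721) = Add(Add(2, Mul(-3, -15)), -4721) = Add(Add(2, 45), -4721) = Add(47, -4721) = -4674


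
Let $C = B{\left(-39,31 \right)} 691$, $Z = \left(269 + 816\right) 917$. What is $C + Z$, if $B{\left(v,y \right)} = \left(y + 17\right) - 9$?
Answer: $1021894$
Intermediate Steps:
$B{\left(v,y \right)} = 8 + y$ ($B{\left(v,y \right)} = \left(17 + y\right) - 9 = 8 + y$)
$Z = 994945$ ($Z = 1085 \cdot 917 = 994945$)
$C = 26949$ ($C = \left(8 + 31\right) 691 = 39 \cdot 691 = 26949$)
$C + Z = 26949 + 994945 = 1021894$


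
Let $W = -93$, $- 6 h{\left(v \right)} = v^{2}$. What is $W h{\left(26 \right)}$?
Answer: $10478$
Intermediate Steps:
$h{\left(v \right)} = - \frac{v^{2}}{6}$
$W h{\left(26 \right)} = - 93 \left(- \frac{26^{2}}{6}\right) = - 93 \left(\left(- \frac{1}{6}\right) 676\right) = \left(-93\right) \left(- \frac{338}{3}\right) = 10478$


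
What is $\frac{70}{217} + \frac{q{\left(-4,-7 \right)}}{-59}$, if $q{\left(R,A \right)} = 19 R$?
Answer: $\frac{2946}{1829} \approx 1.6107$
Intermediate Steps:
$\frac{70}{217} + \frac{q{\left(-4,-7 \right)}}{-59} = \frac{70}{217} + \frac{19 \left(-4\right)}{-59} = 70 \cdot \frac{1}{217} - - \frac{76}{59} = \frac{10}{31} + \frac{76}{59} = \frac{2946}{1829}$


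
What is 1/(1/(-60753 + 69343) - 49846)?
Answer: -8590/428177139 ≈ -2.0062e-5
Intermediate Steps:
1/(1/(-60753 + 69343) - 49846) = 1/(1/8590 - 49846) = 1/(-428177139/8590) = -8590/428177139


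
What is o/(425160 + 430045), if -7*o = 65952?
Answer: -65952/5986435 ≈ -0.011017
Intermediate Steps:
o = -65952/7 (o = -⅐*65952 = -65952/7 ≈ -9421.7)
o/(425160 + 430045) = -65952/(7*(425160 + 430045)) = -65952/7/855205 = -65952/7*1/855205 = -65952/5986435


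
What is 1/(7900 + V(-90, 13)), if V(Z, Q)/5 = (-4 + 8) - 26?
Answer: 1/7790 ≈ 0.00012837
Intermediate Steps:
V(Z, Q) = -110 (V(Z, Q) = 5*((-4 + 8) - 26) = 5*(4 - 26) = 5*(-22) = -110)
1/(7900 + V(-90, 13)) = 1/(7900 - 110) = 1/7790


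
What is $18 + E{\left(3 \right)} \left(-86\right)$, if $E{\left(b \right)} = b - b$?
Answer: $18$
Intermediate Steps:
$E{\left(b \right)} = 0$
$18 + E{\left(3 \right)} \left(-86\right) = 18 + 0 \left(-86\right) = 18 + 0 = 18$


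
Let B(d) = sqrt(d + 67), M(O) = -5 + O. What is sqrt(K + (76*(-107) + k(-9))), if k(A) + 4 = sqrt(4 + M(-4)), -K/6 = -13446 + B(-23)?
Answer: sqrt(72540 - 12*sqrt(11) + I*sqrt(5)) ≈ 269.26 + 0.004*I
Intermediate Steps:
B(d) = sqrt(67 + d)
K = 80676 - 12*sqrt(11) (K = -6*(-13446 + sqrt(67 - 23)) = -6*(-13446 + sqrt(44)) = -6*(-13446 + 2*sqrt(11)) = 80676 - 12*sqrt(11) ≈ 80636.)
k(A) = -4 + I*sqrt(5) (k(A) = -4 + sqrt(4 + (-5 - 4)) = -4 + sqrt(4 - 9) = -4 + sqrt(-5) = -4 + I*sqrt(5))
sqrt(K + (76*(-107) + k(-9))) = sqrt((80676 - 12*sqrt(11)) + (76*(-107) + (-4 + I*sqrt(5)))) = sqrt((80676 - 12*sqrt(11)) + (-8132 + (-4 + I*sqrt(5)))) = sqrt((80676 - 12*sqrt(11)) + (-8136 + I*sqrt(5))) = sqrt(72540 - 12*sqrt(11) + I*sqrt(5))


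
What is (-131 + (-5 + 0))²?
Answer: 18496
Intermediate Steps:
(-131 + (-5 + 0))² = (-131 - 5)² = (-136)² = 18496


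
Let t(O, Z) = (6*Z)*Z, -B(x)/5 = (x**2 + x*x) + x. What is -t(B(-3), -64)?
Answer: -24576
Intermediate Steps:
B(x) = -10*x**2 - 5*x (B(x) = -5*((x**2 + x*x) + x) = -5*((x**2 + x**2) + x) = -5*(2*x**2 + x) = -5*(x + 2*x**2) = -10*x**2 - 5*x)
t(O, Z) = 6*Z**2
-t(B(-3), -64) = -6*(-64)**2 = -6*4096 = -1*24576 = -24576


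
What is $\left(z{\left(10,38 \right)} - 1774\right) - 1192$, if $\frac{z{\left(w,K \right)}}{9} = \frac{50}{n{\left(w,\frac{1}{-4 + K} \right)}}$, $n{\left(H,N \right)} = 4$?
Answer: $- \frac{5707}{2} \approx -2853.5$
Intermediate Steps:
$z{\left(w,K \right)} = \frac{225}{2}$ ($z{\left(w,K \right)} = 9 \cdot \frac{50}{4} = 9 \cdot 50 \cdot \frac{1}{4} = 9 \cdot \frac{25}{2} = \frac{225}{2}$)
$\left(z{\left(10,38 \right)} - 1774\right) - 1192 = \left(\frac{225}{2} - 1774\right) - 1192 = - \frac{3323}{2} - 1192 = - \frac{5707}{2}$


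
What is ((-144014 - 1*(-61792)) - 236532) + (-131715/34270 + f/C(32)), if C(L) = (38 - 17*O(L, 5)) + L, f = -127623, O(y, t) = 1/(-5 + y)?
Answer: -4115684860241/12837542 ≈ -3.2060e+5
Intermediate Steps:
C(L) = 38 + L - 17/(-5 + L) (C(L) = (38 - 17/(-5 + L)) + L = 38 + L - 17/(-5 + L))
((-144014 - 1*(-61792)) - 236532) + (-131715/34270 + f/C(32)) = ((-144014 - 1*(-61792)) - 236532) + (-131715/34270 - 127623*(-5 + 32)/(-17 + (-5 + 32)*(38 + 32))) = ((-144014 + 61792) - 236532) + (-131715*1/34270 - 127623*27/(-17 + 27*70)) = (-82222 - 236532) + (-26343/6854 - 127623*27/(-17 + 1890)) = -318754 + (-26343/6854 - 127623/((1/27)*1873)) = -318754 + (-26343/6854 - 127623/1873/27) = -318754 + (-26343/6854 - 127623*27/1873) = -318754 + (-26343/6854 - 3445821/1873) = -318754 - 23666997573/12837542 = -4115684860241/12837542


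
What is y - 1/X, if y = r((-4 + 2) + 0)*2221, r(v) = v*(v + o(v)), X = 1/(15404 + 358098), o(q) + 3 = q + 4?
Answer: -360176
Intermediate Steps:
o(q) = 1 + q (o(q) = -3 + (q + 4) = -3 + (4 + q) = 1 + q)
X = 1/373502 ≈ 2.6774e-6
r(v) = v*(1 + 2*v) (r(v) = v*(v + (1 + v)) = v*(1 + 2*v))
y = 13326 (y = (((-4 + 2) + 0)*(1 + 2*((-4 + 2) + 0)))*2221 = ((-2 + 0)*(1 + 2*(-2 + 0)))*2221 = -2*(1 + 2*(-2))*2221 = -2*(1 - 4)*2221 = -2*(-3)*2221 = 6*2221 = 13326)
y - 1/X = 13326 - 1/1/373502 = 13326 - 1*373502 = 13326 - 373502 = -360176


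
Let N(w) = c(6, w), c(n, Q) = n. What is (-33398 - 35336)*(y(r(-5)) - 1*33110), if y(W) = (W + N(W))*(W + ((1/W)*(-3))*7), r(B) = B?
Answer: 11379188636/5 ≈ 2.2758e+9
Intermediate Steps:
N(w) = 6
y(W) = (6 + W)*(W - 21/W) (y(W) = (W + 6)*(W + ((1/W)*(-3))*7) = (6 + W)*(W + (-3/W)*7) = (6 + W)*(W - 3/W*7) = (6 + W)*(W - 21/W))
(-33398 - 35336)*(y(r(-5)) - 1*33110) = (-33398 - 35336)*((-21 + (-5)² - 126/(-5) + 6*(-5)) - 1*33110) = -68734*((-21 + 25 - 126*(-⅕) - 30) - 33110) = -68734*((-21 + 25 + 126/5 - 30) - 33110) = -68734*(-⅘ - 33110) = -68734*(-165554/5) = 11379188636/5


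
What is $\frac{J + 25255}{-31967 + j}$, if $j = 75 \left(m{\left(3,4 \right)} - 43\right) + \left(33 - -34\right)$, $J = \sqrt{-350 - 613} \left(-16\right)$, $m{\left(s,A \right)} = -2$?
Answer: $- \frac{5051}{7055} + \frac{48 i \sqrt{107}}{35275} \approx -0.71595 + 0.014076 i$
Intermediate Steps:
$J = - 48 i \sqrt{107}$ ($J = \sqrt{-963} \left(-16\right) = 3 i \sqrt{107} \left(-16\right) = - 48 i \sqrt{107} \approx - 496.52 i$)
$j = -3308$ ($j = 75 \left(-2 - 43\right) + \left(33 - -34\right) = 75 \left(-2 - 43\right) + \left(33 + 34\right) = 75 \left(-45\right) + 67 = -3375 + 67 = -3308$)
$\frac{J + 25255}{-31967 + j} = \frac{- 48 i \sqrt{107} + 25255}{-31967 - 3308} = \frac{25255 - 48 i \sqrt{107}}{-35275} = \left(25255 - 48 i \sqrt{107}\right) \left(- \frac{1}{35275}\right) = - \frac{5051}{7055} + \frac{48 i \sqrt{107}}{35275}$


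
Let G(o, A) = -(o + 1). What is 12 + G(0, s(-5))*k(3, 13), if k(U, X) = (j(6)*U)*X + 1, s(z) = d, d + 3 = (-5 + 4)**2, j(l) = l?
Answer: -223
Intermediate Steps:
d = -2 (d = -3 + (-5 + 4)**2 = -3 + (-1)**2 = -3 + 1 = -2)
s(z) = -2
k(U, X) = 1 + 6*U*X (k(U, X) = (6*U)*X + 1 = 6*U*X + 1 = 1 + 6*U*X)
G(o, A) = -1 - o (G(o, A) = -(1 + o) = -1 - o)
12 + G(0, s(-5))*k(3, 13) = 12 + (-1 - 1*0)*(1 + 6*3*13) = 12 + (-1 + 0)*(1 + 234) = 12 - 1*235 = 12 - 235 = -223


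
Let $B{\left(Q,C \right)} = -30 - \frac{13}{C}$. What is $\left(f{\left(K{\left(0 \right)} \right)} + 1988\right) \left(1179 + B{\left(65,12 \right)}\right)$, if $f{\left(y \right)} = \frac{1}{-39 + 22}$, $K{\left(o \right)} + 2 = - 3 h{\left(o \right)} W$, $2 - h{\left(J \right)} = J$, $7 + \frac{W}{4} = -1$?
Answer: $\frac{155175375}{68} \approx 2.282 \cdot 10^{6}$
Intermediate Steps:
$W = -32$ ($W = -28 + 4 \left(-1\right) = -28 - 4 = -32$)
$h{\left(J \right)} = 2 - J$
$K{\left(o \right)} = 190 - 96 o$ ($K{\left(o \right)} = -2 + - 3 \left(2 - o\right) \left(-32\right) = -2 + \left(-6 + 3 o\right) \left(-32\right) = -2 - \left(-192 + 96 o\right) = 190 - 96 o$)
$B{\left(Q,C \right)} = -30 - \frac{13}{C}$
$f{\left(y \right)} = - \frac{1}{17}$ ($f{\left(y \right)} = \frac{1}{-17} = - \frac{1}{17}$)
$\left(f{\left(K{\left(0 \right)} \right)} + 1988\right) \left(1179 + B{\left(65,12 \right)}\right) = \left(- \frac{1}{17} + 1988\right) \left(1179 - \left(30 + \frac{13}{12}\right)\right) = \frac{33795 \left(1179 - \frac{373}{12}\right)}{17} = \frac{33795}{17} \cdot \frac{13775}{12} = \frac{155175375}{68}$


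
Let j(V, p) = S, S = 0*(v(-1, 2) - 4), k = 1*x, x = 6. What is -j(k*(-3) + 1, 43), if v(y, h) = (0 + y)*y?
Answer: 0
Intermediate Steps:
k = 6 (k = 1*6 = 6)
v(y, h) = y² (v(y, h) = y*y = y²)
S = 0 (S = 0*((-1)² - 4) = 0*(1 - 4) = 0*(-3) = 0)
j(V, p) = 0
-j(k*(-3) + 1, 43) = -1*0 = 0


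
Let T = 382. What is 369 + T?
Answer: 751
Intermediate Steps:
369 + T = 369 + 382 = 751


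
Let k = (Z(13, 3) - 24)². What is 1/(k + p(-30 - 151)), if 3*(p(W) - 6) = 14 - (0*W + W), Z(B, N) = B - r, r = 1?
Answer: 1/215 ≈ 0.0046512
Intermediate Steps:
Z(B, N) = -1 + B (Z(B, N) = B - 1*1 = B - 1 = -1 + B)
p(W) = 32/3 - W/3 (p(W) = 6 + (14 - (0*W + W))/3 = 6 + (14 - (0 + W))/3 = 6 + (14 - W)/3 = 6 + (14/3 - W/3) = 32/3 - W/3)
k = 144 (k = ((-1 + 13) - 24)² = (12 - 24)² = (-12)² = 144)
1/(k + p(-30 - 151)) = 1/(144 + (32/3 - (-30 - 151)/3)) = 1/(144 + (32/3 - ⅓*(-181))) = 1/(144 + (32/3 + 181/3)) = 1/(144 + 71) = 1/215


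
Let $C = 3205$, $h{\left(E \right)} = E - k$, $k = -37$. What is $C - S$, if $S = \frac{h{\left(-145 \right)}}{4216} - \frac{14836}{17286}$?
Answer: $\frac{29204710943}{9109722} \approx 3205.9$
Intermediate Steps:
$h{\left(E \right)} = 37 + E$ ($h{\left(E \right)} = E - -37 = E + 37 = 37 + E$)
$S = - \frac{8051933}{9109722}$ ($S = \frac{37 - 145}{4216} - \frac{14836}{17286} = \left(-108\right) \frac{1}{4216} - \frac{7418}{8643} = - \frac{27}{1054} - \frac{7418}{8643} = - \frac{8051933}{9109722} \approx -0.88388$)
$C - S = 3205 - - \frac{8051933}{9109722} = 3205 + \frac{8051933}{9109722} = \frac{29204710943}{9109722}$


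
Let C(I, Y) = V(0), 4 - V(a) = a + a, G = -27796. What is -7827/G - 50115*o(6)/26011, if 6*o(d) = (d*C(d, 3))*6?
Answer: -33228328863/723001756 ≈ -45.959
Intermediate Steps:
V(a) = 4 - 2*a (V(a) = 4 - (a + a) = 4 - 2*a)
C(I, Y) = 4 (C(I, Y) = 4 - 2*0 = 4 + 0 = 4)
o(d) = 4*d (o(d) = ((d*4)*6)/6 = ((4*d)*6)/6 = (24*d)/6 = 4*d)
-7827/G - 50115*o(6)/26011 = -7827/(-27796) - 50115/(26011/((4*6))) = -7827*(-1/27796) - 50115/(26011/24) = 7827/27796 - 50115/(26011*(1/24)) = 7827/27796 - 50115/26011/24 = 7827/27796 - 50115*24/26011 = 7827/27796 - 1202760/26011 = -33228328863/723001756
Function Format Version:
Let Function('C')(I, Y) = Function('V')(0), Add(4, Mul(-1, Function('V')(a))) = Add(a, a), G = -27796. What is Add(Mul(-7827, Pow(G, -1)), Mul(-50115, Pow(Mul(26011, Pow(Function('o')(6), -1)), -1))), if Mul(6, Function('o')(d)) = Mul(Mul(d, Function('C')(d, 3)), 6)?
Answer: Rational(-33228328863, 723001756) ≈ -45.959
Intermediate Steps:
Function('V')(a) = Add(4, Mul(-2, a)) (Function('V')(a) = Add(4, Mul(-1, Add(a, a))) = Add(4, Mul(-1, Mul(2, a))) = Add(4, Mul(-2, a)))
Function('C')(I, Y) = 4 (Function('C')(I, Y) = Add(4, Mul(-2, 0)) = Add(4, 0) = 4)
Function('o')(d) = Mul(4, d) (Function('o')(d) = Mul(Rational(1, 6), Mul(Mul(d, 4), 6)) = Mul(Rational(1, 6), Mul(Mul(4, d), 6)) = Mul(Rational(1, 6), Mul(24, d)) = Mul(4, d))
Add(Mul(-7827, Pow(G, -1)), Mul(-50115, Pow(Mul(26011, Pow(Function('o')(6), -1)), -1))) = Add(Mul(-7827, Pow(-27796, -1)), Mul(-50115, Pow(Mul(26011, Pow(Mul(4, 6), -1)), -1))) = Add(Mul(-7827, Rational(-1, 27796)), Mul(-50115, Pow(Mul(26011, Pow(24, -1)), -1))) = Add(Rational(7827, 27796), Mul(-50115, Pow(Mul(26011, Rational(1, 24)), -1))) = Add(Rational(7827, 27796), Mul(-50115, Pow(Rational(26011, 24), -1))) = Add(Rational(7827, 27796), Mul(-50115, Rational(24, 26011))) = Add(Rational(7827, 27796), Rational(-1202760, 26011)) = Rational(-33228328863, 723001756)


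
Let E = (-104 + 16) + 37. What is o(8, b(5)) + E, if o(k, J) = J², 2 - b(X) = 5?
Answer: -42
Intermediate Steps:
b(X) = -3 (b(X) = 2 - 1*5 = 2 - 5 = -3)
E = -51 (E = -88 + 37 = -51)
o(8, b(5)) + E = (-3)² - 51 = 9 - 51 = -42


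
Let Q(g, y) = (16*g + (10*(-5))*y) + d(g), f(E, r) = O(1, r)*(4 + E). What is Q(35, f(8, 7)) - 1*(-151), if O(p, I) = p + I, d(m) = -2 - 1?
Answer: -4092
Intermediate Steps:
d(m) = -3
O(p, I) = I + p
f(E, r) = (1 + r)*(4 + E) (f(E, r) = (r + 1)*(4 + E) = (1 + r)*(4 + E))
Q(g, y) = -3 - 50*y + 16*g (Q(g, y) = (16*g + (10*(-5))*y) - 3 = (16*g - 50*y) - 3 = (-50*y + 16*g) - 3 = -3 - 50*y + 16*g)
Q(35, f(8, 7)) - 1*(-151) = (-3 - 50*(1 + 7)*(4 + 8) + 16*35) - 1*(-151) = (-3 - 400*12 + 560) + 151 = (-3 - 50*96 + 560) + 151 = (-3 - 4800 + 560) + 151 = -4243 + 151 = -4092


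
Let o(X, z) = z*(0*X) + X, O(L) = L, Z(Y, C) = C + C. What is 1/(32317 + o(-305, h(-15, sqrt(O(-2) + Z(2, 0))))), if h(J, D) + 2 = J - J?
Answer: 1/32012 ≈ 3.1238e-5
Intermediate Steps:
Z(Y, C) = 2*C
h(J, D) = -2 (h(J, D) = -2 + (J - J) = -2 + 0 = -2)
o(X, z) = X (o(X, z) = z*0 + X = 0 + X = X)
1/(32317 + o(-305, h(-15, sqrt(O(-2) + Z(2, 0))))) = 1/(32317 - 305) = 1/32012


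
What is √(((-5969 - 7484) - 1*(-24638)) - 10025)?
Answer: 2*√290 ≈ 34.059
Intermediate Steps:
√(((-5969 - 7484) - 1*(-24638)) - 10025) = √((-13453 + 24638) - 10025) = √(11185 - 10025) = √1160 = 2*√290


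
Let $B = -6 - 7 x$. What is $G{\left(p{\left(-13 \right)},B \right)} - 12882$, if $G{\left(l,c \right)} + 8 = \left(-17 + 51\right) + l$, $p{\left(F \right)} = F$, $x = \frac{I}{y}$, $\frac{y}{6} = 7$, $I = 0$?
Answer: $-12869$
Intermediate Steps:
$y = 42$ ($y = 6 \cdot 7 = 42$)
$x = 0$ ($x = \frac{0}{42} = 0 \cdot \frac{1}{42} = 0$)
$B = -6$ ($B = -6 - 0 = -6 + 0 = -6$)
$G{\left(l,c \right)} = 26 + l$ ($G{\left(l,c \right)} = -8 + \left(\left(-17 + 51\right) + l\right) = -8 + \left(34 + l\right) = 26 + l$)
$G{\left(p{\left(-13 \right)},B \right)} - 12882 = \left(26 - 13\right) - 12882 = 13 - 12882 = -12869$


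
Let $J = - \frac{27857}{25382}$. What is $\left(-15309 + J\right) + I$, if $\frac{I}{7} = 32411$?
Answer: $\frac{5369991119}{25382} \approx 2.1157 \cdot 10^{5}$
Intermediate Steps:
$I = 226877$ ($I = 7 \cdot 32411 = 226877$)
$J = - \frac{27857}{25382}$ ($J = \left(-27857\right) \frac{1}{25382} = - \frac{27857}{25382} \approx -1.0975$)
$\left(-15309 + J\right) + I = \left(-15309 - \frac{27857}{25382}\right) + 226877 = - \frac{388600895}{25382} + 226877 = \frac{5369991119}{25382}$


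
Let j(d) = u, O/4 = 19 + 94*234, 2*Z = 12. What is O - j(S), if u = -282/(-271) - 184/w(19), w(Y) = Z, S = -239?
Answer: 71616866/813 ≈ 88090.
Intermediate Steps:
Z = 6 (Z = (1/2)*12 = 6)
w(Y) = 6
O = 88060 (O = 4*(19 + 94*234) = 4*(19 + 21996) = 4*22015 = 88060)
u = -24086/813 (u = -282/(-271) - 184/6 = -282*(-1/271) - 184*1/6 = 282/271 - 92/3 = -24086/813 ≈ -29.626)
j(d) = -24086/813
O - j(S) = 88060 - 1*(-24086/813) = 88060 + 24086/813 = 71616866/813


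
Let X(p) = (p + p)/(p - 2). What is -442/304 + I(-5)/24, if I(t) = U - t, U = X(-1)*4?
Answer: -194/171 ≈ -1.1345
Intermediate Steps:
X(p) = 2*p/(-2 + p) (X(p) = (2*p)/(-2 + p) = 2*p/(-2 + p))
U = 8/3 (U = (2*(-1)/(-2 - 1))*4 = (2*(-1)/(-3))*4 = (2*(-1)*(-⅓))*4 = (⅔)*4 = 8/3 ≈ 2.6667)
I(t) = 8/3 - t
-442/304 + I(-5)/24 = -442/304 + (8/3 - 1*(-5))/24 = -442*1/304 + (8/3 + 5)*(1/24) = -221/152 + (23/3)*(1/24) = -221/152 + 23/72 = -194/171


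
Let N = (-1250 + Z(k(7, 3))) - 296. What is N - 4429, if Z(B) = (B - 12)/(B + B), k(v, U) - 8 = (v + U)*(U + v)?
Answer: -53771/9 ≈ -5974.6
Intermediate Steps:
k(v, U) = 8 + (U + v)² (k(v, U) = 8 + (v + U)*(U + v) = 8 + (U + v)*(U + v) = 8 + (U + v)²)
Z(B) = (-12 + B)/(2*B) (Z(B) = (-12 + B)/((2*B)) = (-12 + B)*(1/(2*B)) = (-12 + B)/(2*B))
N = -13910/9 (N = (-1250 + (-12 + (8 + (3 + 7)²))/(2*(8 + (3 + 7)²))) - 296 = (-1250 + (-12 + (8 + 10²))/(2*(8 + 10²))) - 296 = (-1250 + (-12 + (8 + 100))/(2*(8 + 100))) - 296 = (-1250 + (½)*(-12 + 108)/108) - 296 = (-1250 + (½)*(1/108)*96) - 296 = (-1250 + 4/9) - 296 = -11246/9 - 296 = -13910/9 ≈ -1545.6)
N - 4429 = -13910/9 - 4429 = -53771/9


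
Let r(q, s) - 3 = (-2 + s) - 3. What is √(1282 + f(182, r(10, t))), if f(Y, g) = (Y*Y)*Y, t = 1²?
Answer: 5*√241194 ≈ 2455.6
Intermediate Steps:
t = 1
r(q, s) = -2 + s (r(q, s) = 3 + ((-2 + s) - 3) = 3 + (-5 + s) = -2 + s)
f(Y, g) = Y³ (f(Y, g) = Y²*Y = Y³)
√(1282 + f(182, r(10, t))) = √(1282 + 182³) = √(1282 + 6028568) = √6029850 = 5*√241194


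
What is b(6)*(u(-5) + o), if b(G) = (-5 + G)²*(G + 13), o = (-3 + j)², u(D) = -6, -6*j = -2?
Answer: 190/9 ≈ 21.111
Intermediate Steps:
j = ⅓ (j = -⅙*(-2) = ⅓ ≈ 0.33333)
o = 64/9 (o = (-3 + ⅓)² = (-8/3)² = 64/9 ≈ 7.1111)
b(G) = (-5 + G)²*(13 + G)
b(6)*(u(-5) + o) = ((-5 + 6)²*(13 + 6))*(-6 + 64/9) = (1²*19)*(10/9) = (1*19)*(10/9) = 19*(10/9) = 190/9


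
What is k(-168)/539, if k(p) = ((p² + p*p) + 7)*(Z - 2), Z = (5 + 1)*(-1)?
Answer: -64520/77 ≈ -837.92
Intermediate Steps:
Z = -6 (Z = 6*(-1) = -6)
k(p) = -56 - 16*p² (k(p) = ((p² + p*p) + 7)*(-6 - 2) = ((p² + p²) + 7)*(-8) = (2*p² + 7)*(-8) = (7 + 2*p²)*(-8) = -56 - 16*p²)
k(-168)/539 = (-56 - 16*(-168)²)/539 = (-56 - 16*28224)*(1/539) = (-56 - 451584)*(1/539) = -451640*1/539 = -64520/77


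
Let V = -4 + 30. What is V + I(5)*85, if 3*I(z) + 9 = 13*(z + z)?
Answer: 10363/3 ≈ 3454.3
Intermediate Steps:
I(z) = -3 + 26*z/3 (I(z) = -3 + (13*(z + z))/3 = -3 + (13*(2*z))/3 = -3 + (26*z)/3 = -3 + 26*z/3)
V = 26
V + I(5)*85 = 26 + (-3 + (26/3)*5)*85 = 26 + (-3 + 130/3)*85 = 26 + (121/3)*85 = 26 + 10285/3 = 10363/3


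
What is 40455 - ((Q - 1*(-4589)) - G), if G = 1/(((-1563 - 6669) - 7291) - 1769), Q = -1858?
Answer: 652323407/17292 ≈ 37724.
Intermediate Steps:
G = -1/17292 (G = 1/((-8232 - 7291) - 1769) = 1/(-15523 - 1769) = 1/(-17292) = -1/17292 ≈ -5.7830e-5)
40455 - ((Q - 1*(-4589)) - G) = 40455 - ((-1858 - 1*(-4589)) - 1*(-1/17292)) = 40455 - ((-1858 + 4589) + 1/17292) = 40455 - (2731 + 1/17292) = 40455 - 1*47224453/17292 = 40455 - 47224453/17292 = 652323407/17292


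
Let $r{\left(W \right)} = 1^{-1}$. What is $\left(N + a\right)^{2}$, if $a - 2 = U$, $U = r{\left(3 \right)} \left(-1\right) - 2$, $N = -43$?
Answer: $1936$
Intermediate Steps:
$r{\left(W \right)} = 1$
$U = -3$ ($U = 1 \left(-1\right) - 2 = -1 - 2 = -3$)
$a = -1$ ($a = 2 - 3 = -1$)
$\left(N + a\right)^{2} = \left(-43 - 1\right)^{2} = \left(-44\right)^{2} = 1936$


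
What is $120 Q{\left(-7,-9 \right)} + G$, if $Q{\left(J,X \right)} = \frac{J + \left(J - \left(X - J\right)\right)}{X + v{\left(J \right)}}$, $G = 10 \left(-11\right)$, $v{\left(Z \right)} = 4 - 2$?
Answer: $\frac{670}{7} \approx 95.714$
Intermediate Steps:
$v{\left(Z \right)} = 2$
$G = -110$
$Q{\left(J,X \right)} = \frac{- X + 3 J}{2 + X}$ ($Q{\left(J,X \right)} = \frac{J + \left(J - \left(X - J\right)\right)}{X + 2} = \frac{J + \left(J + \left(J - X\right)\right)}{2 + X} = \frac{J + \left(- X + 2 J\right)}{2 + X} = \frac{- X + 3 J}{2 + X}$)
$120 Q{\left(-7,-9 \right)} + G = 120 \frac{\left(-1\right) \left(-9\right) + 3 \left(-7\right)}{2 - 9} - 110 = 120 \frac{9 - 21}{-7} - 110 = 120 \left(\left(- \frac{1}{7}\right) \left(-12\right)\right) - 110 = 120 \cdot \frac{12}{7} - 110 = \frac{1440}{7} - 110 = \frac{670}{7}$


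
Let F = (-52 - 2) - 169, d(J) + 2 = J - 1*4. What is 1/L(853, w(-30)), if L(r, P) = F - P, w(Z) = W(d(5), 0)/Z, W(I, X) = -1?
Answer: -30/6691 ≈ -0.0044836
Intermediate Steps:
d(J) = -6 + J (d(J) = -2 + (J - 1*4) = -2 + (J - 4) = -2 + (-4 + J) = -6 + J)
w(Z) = -1/Z
F = -223 (F = -54 - 169 = -223)
L(r, P) = -223 - P
1/L(853, w(-30)) = 1/(-223 - (-1)/(-30)) = 1/(-223 - (-1)*(-1)/30) = 1/(-223 - 1*1/30) = 1/(-223 - 1/30) = 1/(-6691/30) = -30/6691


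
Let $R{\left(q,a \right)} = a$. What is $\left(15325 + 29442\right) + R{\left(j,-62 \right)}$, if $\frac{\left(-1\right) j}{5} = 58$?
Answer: $44705$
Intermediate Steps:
$j = -290$ ($j = \left(-5\right) 58 = -290$)
$\left(15325 + 29442\right) + R{\left(j,-62 \right)} = \left(15325 + 29442\right) - 62 = 44767 - 62 = 44705$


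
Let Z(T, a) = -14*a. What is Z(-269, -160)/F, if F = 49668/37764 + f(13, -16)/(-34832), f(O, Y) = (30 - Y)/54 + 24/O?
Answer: 28728240952320/16866855413 ≈ 1703.2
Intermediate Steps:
f(O, Y) = 5/9 + 24/O - Y/54 (f(O, Y) = (30 - Y)*(1/54) + 24/O = (5/9 - Y/54) + 24/O = 5/9 + 24/O - Y/54)
F = 16866855413/12825107568 (F = 49668/37764 + ((1/54)*(1296 - 1*13*(-30 - 16))/13)/(-34832) = 49668*(1/37764) + ((1/54)*(1/13)*(1296 - 1*13*(-46)))*(-1/34832) = 4139/3147 + ((1/54)*(1/13)*(1296 + 598))*(-1/34832) = 4139/3147 + ((1/54)*(1/13)*1894)*(-1/34832) = 4139/3147 + (947/351)*(-1/34832) = 4139/3147 - 947/12226032 = 16866855413/12825107568 ≈ 1.3151)
Z(-269, -160)/F = (-14*(-160))/(16866855413/12825107568) = 2240*(12825107568/16866855413) = 28728240952320/16866855413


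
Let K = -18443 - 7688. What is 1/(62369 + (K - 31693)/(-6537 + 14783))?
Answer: 4123/257118475 ≈ 1.6035e-5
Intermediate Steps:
K = -26131
1/(62369 + (K - 31693)/(-6537 + 14783)) = 1/(62369 + (-26131 - 31693)/(-6537 + 14783)) = 1/(62369 - 57824/8246) = 1/(62369 - 57824*1/8246) = 1/(62369 - 28912/4123) = 1/(257118475/4123) = 4123/257118475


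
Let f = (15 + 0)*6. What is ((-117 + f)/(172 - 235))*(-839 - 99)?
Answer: -402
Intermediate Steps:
f = 90 (f = 15*6 = 90)
((-117 + f)/(172 - 235))*(-839 - 99) = ((-117 + 90)/(172 - 235))*(-839 - 99) = -27/(-63)*(-938) = -27*(-1/63)*(-938) = (3/7)*(-938) = -402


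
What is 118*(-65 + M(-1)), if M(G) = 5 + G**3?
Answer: -7198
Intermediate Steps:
118*(-65 + M(-1)) = 118*(-65 + (5 + (-1)**3)) = 118*(-65 + (5 - 1)) = 118*(-65 + 4) = 118*(-61) = -7198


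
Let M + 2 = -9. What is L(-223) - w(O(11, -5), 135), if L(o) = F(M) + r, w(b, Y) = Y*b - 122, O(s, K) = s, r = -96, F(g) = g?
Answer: -1470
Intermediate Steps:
M = -11 (M = -2 - 9 = -11)
w(b, Y) = -122 + Y*b
L(o) = -107 (L(o) = -11 - 96 = -107)
L(-223) - w(O(11, -5), 135) = -107 - (-122 + 135*11) = -107 - (-122 + 1485) = -107 - 1*1363 = -107 - 1363 = -1470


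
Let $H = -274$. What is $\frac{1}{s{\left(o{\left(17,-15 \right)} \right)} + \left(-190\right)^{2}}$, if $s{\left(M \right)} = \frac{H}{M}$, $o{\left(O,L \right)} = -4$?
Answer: $\frac{2}{72337} \approx 2.7648 \cdot 10^{-5}$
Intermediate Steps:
$s{\left(M \right)} = - \frac{274}{M}$
$\frac{1}{s{\left(o{\left(17,-15 \right)} \right)} + \left(-190\right)^{2}} = \frac{1}{- \frac{274}{-4} + \left(-190\right)^{2}} = \frac{1}{\left(-274\right) \left(- \frac{1}{4}\right) + 36100} = \frac{1}{\frac{137}{2} + 36100} = \frac{1}{\frac{72337}{2}} = \frac{2}{72337}$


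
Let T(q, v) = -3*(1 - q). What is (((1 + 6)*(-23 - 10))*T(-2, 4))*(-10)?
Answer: -20790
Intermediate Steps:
T(q, v) = -3 + 3*q
(((1 + 6)*(-23 - 10))*T(-2, 4))*(-10) = (((1 + 6)*(-23 - 10))*(-3 + 3*(-2)))*(-10) = ((7*(-33))*(-3 - 6))*(-10) = -231*(-9)*(-10) = 2079*(-10) = -20790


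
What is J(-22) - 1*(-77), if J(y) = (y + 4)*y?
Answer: 473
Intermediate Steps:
J(y) = y*(4 + y) (J(y) = (4 + y)*y = y*(4 + y))
J(-22) - 1*(-77) = -22*(4 - 22) - 1*(-77) = -22*(-18) + 77 = 396 + 77 = 473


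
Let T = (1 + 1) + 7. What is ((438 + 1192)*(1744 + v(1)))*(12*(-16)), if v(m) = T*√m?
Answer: -548618880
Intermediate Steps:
T = 9 (T = 2 + 7 = 9)
v(m) = 9*√m
((438 + 1192)*(1744 + v(1)))*(12*(-16)) = ((438 + 1192)*(1744 + 9*√1))*(12*(-16)) = (1630*(1744 + 9*1))*(-192) = (1630*(1744 + 9))*(-192) = (1630*1753)*(-192) = 2857390*(-192) = -548618880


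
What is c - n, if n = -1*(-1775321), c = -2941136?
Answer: -4716457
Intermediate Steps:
n = 1775321
c - n = -2941136 - 1*1775321 = -2941136 - 1775321 = -4716457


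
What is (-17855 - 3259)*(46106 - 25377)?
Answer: -437672106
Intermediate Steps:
(-17855 - 3259)*(46106 - 25377) = -21114*20729 = -437672106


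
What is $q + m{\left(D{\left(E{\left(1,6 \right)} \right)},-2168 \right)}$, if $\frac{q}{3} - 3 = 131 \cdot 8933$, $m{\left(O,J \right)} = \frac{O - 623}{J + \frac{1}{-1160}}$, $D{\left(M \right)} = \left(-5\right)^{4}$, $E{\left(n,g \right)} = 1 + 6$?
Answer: $\frac{8828937396998}{2514881} \approx 3.5107 \cdot 10^{6}$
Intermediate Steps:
$E{\left(n,g \right)} = 7$
$D{\left(M \right)} = 625$
$m{\left(O,J \right)} = \frac{-623 + O}{- \frac{1}{1160} + J}$ ($m{\left(O,J \right)} = \frac{-623 + O}{J - \frac{1}{1160}} = \frac{-623 + O}{- \frac{1}{1160} + J}$)
$q = 3510678$ ($q = 9 + 3 \cdot 131 \cdot 8933 = 9 + 3 \cdot 1170223 = 9 + 3510669 = 3510678$)
$q + m{\left(D{\left(E{\left(1,6 \right)} \right)},-2168 \right)} = 3510678 + \frac{1160 \left(-623 + 625\right)}{-1 + 1160 \left(-2168\right)} = 3510678 + 1160 \frac{1}{-1 - 2514880} \cdot 2 = 3510678 + 1160 \frac{1}{-2514881} \cdot 2 = 3510678 + 1160 \left(- \frac{1}{2514881}\right) 2 = 3510678 - \frac{2320}{2514881} = \frac{8828937396998}{2514881}$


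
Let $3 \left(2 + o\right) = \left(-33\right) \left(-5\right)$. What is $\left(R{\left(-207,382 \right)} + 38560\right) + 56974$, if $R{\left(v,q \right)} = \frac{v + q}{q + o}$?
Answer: $\frac{8311493}{87} \approx 95534.0$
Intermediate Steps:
$o = 53$ ($o = -2 + \frac{\left(-33\right) \left(-5\right)}{3} = -2 + \frac{1}{3} \cdot 165 = -2 + 55 = 53$)
$R{\left(v,q \right)} = \frac{q + v}{53 + q}$ ($R{\left(v,q \right)} = \frac{v + q}{q + 53} = \frac{q + v}{53 + q}$)
$\left(R{\left(-207,382 \right)} + 38560\right) + 56974 = \left(\frac{382 - 207}{53 + 382} + 38560\right) + 56974 = \left(\frac{1}{435} \cdot 175 + 38560\right) + 56974 = \left(\frac{35}{87} + 38560\right) + 56974 = \frac{3354755}{87} + 56974 = \frac{8311493}{87}$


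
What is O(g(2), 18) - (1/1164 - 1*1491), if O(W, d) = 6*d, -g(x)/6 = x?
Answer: 1861235/1164 ≈ 1599.0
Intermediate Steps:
g(x) = -6*x
O(g(2), 18) - (1/1164 - 1*1491) = 6*18 - (1/1164 - 1*1491) = 108 - (1/1164 - 1491) = 108 - 1*(-1735523/1164) = 108 + 1735523/1164 = 1861235/1164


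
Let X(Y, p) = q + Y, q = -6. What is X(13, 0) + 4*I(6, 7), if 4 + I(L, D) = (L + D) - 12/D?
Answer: 253/7 ≈ 36.143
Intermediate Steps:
I(L, D) = -4 + D + L - 12/D (I(L, D) = -4 + ((L + D) - 12/D) = -4 + ((D + L) - 12/D) = -4 + (D + L - 12/D) = -4 + D + L - 12/D)
X(Y, p) = -6 + Y
X(13, 0) + 4*I(6, 7) = (-6 + 13) + 4*(-4 + 7 + 6 - 12/7) = 7 + 4*(-4 + 7 + 6 - 12*⅐) = 7 + 4*(-4 + 7 + 6 - 12/7) = 7 + 4*(51/7) = 7 + 204/7 = 253/7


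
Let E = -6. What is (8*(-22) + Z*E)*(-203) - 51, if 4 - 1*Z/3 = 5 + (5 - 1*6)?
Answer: 35677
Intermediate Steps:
Z = 0 (Z = 12 - 3*(5 + (5 - 1*6)) = 12 - 3*(5 + (5 - 6)) = 12 - 3*(5 - 1) = 12 - 3*4 = 12 - 12 = 0)
(8*(-22) + Z*E)*(-203) - 51 = (8*(-22) + 0*(-6))*(-203) - 51 = (-176 + 0)*(-203) - 51 = -176*(-203) - 51 = 35728 - 51 = 35677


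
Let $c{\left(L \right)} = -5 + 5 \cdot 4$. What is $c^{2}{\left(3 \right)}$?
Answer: $225$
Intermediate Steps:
$c{\left(L \right)} = 15$ ($c{\left(L \right)} = -5 + 20 = 15$)
$c^{2}{\left(3 \right)} = 15^{2} = 225$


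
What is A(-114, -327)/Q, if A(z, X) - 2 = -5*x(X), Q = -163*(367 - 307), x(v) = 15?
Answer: 73/9780 ≈ 0.0074642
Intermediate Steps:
Q = -9780 (Q = -163*60 = -9780)
A(z, X) = -73 (A(z, X) = 2 - 5*15 = 2 - 75 = -73)
A(-114, -327)/Q = -73/(-9780) = -73*(-1/9780) = 73/9780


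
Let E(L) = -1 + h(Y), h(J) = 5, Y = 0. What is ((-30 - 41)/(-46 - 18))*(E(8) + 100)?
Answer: 923/8 ≈ 115.38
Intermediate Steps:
E(L) = 4 (E(L) = -1 + 5 = 4)
((-30 - 41)/(-46 - 18))*(E(8) + 100) = ((-30 - 41)/(-46 - 18))*(4 + 100) = -71/(-64)*104 = -71*(-1/64)*104 = (71/64)*104 = 923/8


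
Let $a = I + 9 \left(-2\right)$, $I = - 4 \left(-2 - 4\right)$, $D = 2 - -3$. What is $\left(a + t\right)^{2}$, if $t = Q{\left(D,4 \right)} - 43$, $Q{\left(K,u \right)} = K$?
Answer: $1024$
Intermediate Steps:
$D = 5$ ($D = 2 + 3 = 5$)
$I = 24$ ($I = \left(-4\right) \left(-6\right) = 24$)
$t = -38$ ($t = 5 - 43 = -38$)
$a = 6$ ($a = 24 + 9 \left(-2\right) = 24 - 18 = 6$)
$\left(a + t\right)^{2} = \left(6 - 38\right)^{2} = \left(-32\right)^{2} = 1024$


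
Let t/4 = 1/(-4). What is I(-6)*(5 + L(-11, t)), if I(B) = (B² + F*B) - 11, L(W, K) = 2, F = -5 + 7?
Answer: 91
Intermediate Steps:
t = -1 (t = 4/(-4) = 4*(-¼) = -1)
F = 2
I(B) = -11 + B² + 2*B (I(B) = (B² + 2*B) - 11 = -11 + B² + 2*B)
I(-6)*(5 + L(-11, t)) = (-11 + (-6)² + 2*(-6))*(5 + 2) = (-11 + 36 - 12)*7 = 13*7 = 91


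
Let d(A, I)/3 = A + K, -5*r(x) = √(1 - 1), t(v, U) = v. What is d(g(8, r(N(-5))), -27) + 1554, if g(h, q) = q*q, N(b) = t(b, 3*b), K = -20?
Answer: 1494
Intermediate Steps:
N(b) = b
r(x) = 0 (r(x) = -√(1 - 1)/5 = -√0/5 = -⅕*0 = 0)
g(h, q) = q²
d(A, I) = -60 + 3*A (d(A, I) = 3*(A - 20) = 3*(-20 + A) = -60 + 3*A)
d(g(8, r(N(-5))), -27) + 1554 = (-60 + 3*0²) + 1554 = (-60 + 3*0) + 1554 = (-60 + 0) + 1554 = -60 + 1554 = 1494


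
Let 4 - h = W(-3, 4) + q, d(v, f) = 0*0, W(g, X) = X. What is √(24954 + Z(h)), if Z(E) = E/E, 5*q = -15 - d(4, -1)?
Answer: √24955 ≈ 157.97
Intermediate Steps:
d(v, f) = 0
q = -3 (q = (-15 - 1*0)/5 = (-15 + 0)/5 = (⅕)*(-15) = -3)
h = 3 (h = 4 - (4 - 3) = 4 - 1*1 = 4 - 1 = 3)
Z(E) = 1
√(24954 + Z(h)) = √(24954 + 1) = √24955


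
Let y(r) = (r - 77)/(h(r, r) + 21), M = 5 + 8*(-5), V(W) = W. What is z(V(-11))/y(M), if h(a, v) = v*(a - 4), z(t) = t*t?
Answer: -11979/8 ≈ -1497.4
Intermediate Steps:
z(t) = t²
M = -35 (M = 5 - 40 = -35)
h(a, v) = v*(-4 + a)
y(r) = (-77 + r)/(21 + r*(-4 + r)) (y(r) = (r - 77)/(r*(-4 + r) + 21) = (-77 + r)/(21 + r*(-4 + r)))
z(V(-11))/y(M) = (-11)²/(((-77 - 35)/(21 - 35*(-4 - 35)))) = 121/((-112/(21 - 35*(-39)))) = 121/((-112/(21 + 1365))) = 121/((-112/1386)) = 121/(((1/1386)*(-112))) = 121/(-8/99) = 121*(-99/8) = -11979/8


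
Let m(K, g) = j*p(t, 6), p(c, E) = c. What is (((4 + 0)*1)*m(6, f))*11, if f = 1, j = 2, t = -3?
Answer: -264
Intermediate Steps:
m(K, g) = -6 (m(K, g) = 2*(-3) = -6)
(((4 + 0)*1)*m(6, f))*11 = (((4 + 0)*1)*(-6))*11 = ((4*1)*(-6))*11 = (4*(-6))*11 = -24*11 = -264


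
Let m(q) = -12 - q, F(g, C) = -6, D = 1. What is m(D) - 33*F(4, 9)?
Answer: 185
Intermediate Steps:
m(D) - 33*F(4, 9) = (-12 - 1*1) - 33*(-6) = (-12 - 1) + 198 = -13 + 198 = 185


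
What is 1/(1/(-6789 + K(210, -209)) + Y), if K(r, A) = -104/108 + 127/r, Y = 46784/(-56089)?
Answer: -719727709943/600433009618 ≈ -1.1987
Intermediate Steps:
Y = -46784/56089 (Y = 46784*(-1/56089) = -46784/56089 ≈ -0.83410)
K(r, A) = -26/27 + 127/r (K(r, A) = -104*1/108 + 127/r = -26/27 + 127/r)
1/(1/(-6789 + K(210, -209)) + Y) = 1/(1/(-6789 + (-26/27 + 127/210)) - 46784/56089) = 1/(1/(-6789 - 677/1890) - 46784/56089) = 1/(1/(-12831887/1890) - 46784/56089) = 1/(-1890/12831887 - 46784/56089) = 1/(-600433009618/719727709943) = -719727709943/600433009618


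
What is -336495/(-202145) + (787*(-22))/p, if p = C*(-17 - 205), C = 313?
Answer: 2688163010/1404624747 ≈ 1.9138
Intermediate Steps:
p = -69486 (p = 313*(-17 - 205) = 313*(-222) = -69486)
-336495/(-202145) + (787*(-22))/p = -336495/(-202145) + (787*(-22))/(-69486) = -336495*(-1/202145) - 17314*(-1/69486) = 67299/40429 + 8657/34743 = 2688163010/1404624747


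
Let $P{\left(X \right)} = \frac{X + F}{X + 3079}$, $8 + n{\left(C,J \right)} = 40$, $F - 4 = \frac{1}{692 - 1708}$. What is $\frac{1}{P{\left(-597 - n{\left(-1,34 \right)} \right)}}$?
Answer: $- \frac{2489200}{635001} \approx -3.92$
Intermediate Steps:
$F = \frac{4063}{1016}$ ($F = 4 + \frac{1}{692 - 1708} = 4 + \frac{1}{-1016} = 4 - \frac{1}{1016} = \frac{4063}{1016} \approx 3.999$)
$n{\left(C,J \right)} = 32$ ($n{\left(C,J \right)} = -8 + 40 = 32$)
$P{\left(X \right)} = \frac{\frac{4063}{1016} + X}{3079 + X}$ ($P{\left(X \right)} = \frac{X + \frac{4063}{1016}}{X + 3079} = \frac{\frac{4063}{1016} + X}{3079 + X}$)
$\frac{1}{P{\left(-597 - n{\left(-1,34 \right)} \right)}} = \frac{1}{\frac{1}{3079 - 629} \left(\frac{4063}{1016} - 629\right)} = \frac{1}{\frac{1}{2450} \left(- \frac{635001}{1016}\right)} = \frac{1}{- \frac{635001}{2489200}} = - \frac{2489200}{635001}$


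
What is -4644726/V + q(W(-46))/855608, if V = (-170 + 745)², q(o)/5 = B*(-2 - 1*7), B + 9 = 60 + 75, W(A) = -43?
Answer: -1987969683579/141442697500 ≈ -14.055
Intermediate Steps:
B = 126 (B = -9 + (60 + 75) = -9 + 135 = 126)
q(o) = -5670 (q(o) = 5*(126*(-2 - 1*7)) = 5*(126*(-2 - 7)) = 5*(126*(-9)) = 5*(-1134) = -5670)
V = 330625 (V = 575² = 330625)
-4644726/V + q(W(-46))/855608 = -4644726/330625 - 5670/855608 = -4644726*1/330625 - 5670*1/855608 = -4644726/330625 - 2835/427804 = -1987969683579/141442697500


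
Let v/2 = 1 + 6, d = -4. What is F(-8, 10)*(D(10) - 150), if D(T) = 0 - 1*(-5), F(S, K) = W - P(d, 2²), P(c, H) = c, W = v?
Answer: -2610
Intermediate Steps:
v = 14 (v = 2*(1 + 6) = 2*7 = 14)
W = 14
F(S, K) = 18 (F(S, K) = 14 - 1*(-4) = 14 + 4 = 18)
D(T) = 5 (D(T) = 0 + 5 = 5)
F(-8, 10)*(D(10) - 150) = 18*(5 - 150) = 18*(-145) = -2610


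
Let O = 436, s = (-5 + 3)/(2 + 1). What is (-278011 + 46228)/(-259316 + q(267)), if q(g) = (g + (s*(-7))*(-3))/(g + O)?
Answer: 162943449/182298895 ≈ 0.89383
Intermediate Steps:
s = -⅔ (s = -2/3 = -2*⅓ = -⅔ ≈ -0.66667)
q(g) = (-14 + g)/(436 + g) (q(g) = (g - ⅔*(-7)*(-3))/(g + 436) = (g + (14/3)*(-3))/(436 + g) = (g - 14)/(436 + g) = (-14 + g)/(436 + g))
(-278011 + 46228)/(-259316 + q(267)) = (-278011 + 46228)/(-259316 + (-14 + 267)/(436 + 267)) = -231783/(-259316 + 253/703) = -231783/(-182298895/703) = -231783*(-703/182298895) = 162943449/182298895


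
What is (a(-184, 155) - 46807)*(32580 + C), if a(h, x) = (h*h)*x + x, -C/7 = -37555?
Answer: 1536721738020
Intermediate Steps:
C = 262885 (C = -7*(-37555) = 262885)
a(h, x) = x + x*h² (a(h, x) = h²*x + x = x*h² + x = x + x*h²)
(a(-184, 155) - 46807)*(32580 + C) = (155*(1 + (-184)²) - 46807)*(32580 + 262885) = (155*(1 + 33856) - 46807)*295465 = (155*33857 - 46807)*295465 = (5247835 - 46807)*295465 = 5201028*295465 = 1536721738020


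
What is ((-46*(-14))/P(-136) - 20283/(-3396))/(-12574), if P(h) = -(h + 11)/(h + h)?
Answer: 197445051/1779221000 ≈ 0.11097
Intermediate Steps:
P(h) = -(11 + h)/(2*h)
((-46*(-14))/P(-136) - 20283/(-3396))/(-12574) = ((-46*(-14))/(((½)*(-11 - 1*(-136))/(-136))) - 20283/(-3396))/(-12574) = (644/(((½)*(-1/136)*(-11 + 136))) - 20283*(-1/3396))*(-1/12574) = (644/(((½)*(-1/136)*125)) + 6761/1132)*(-1/12574) = (644/(-125/272) + 6761/1132)*(-1/12574) = (644*(-272/125) + 6761/1132)*(-1/12574) = (-175168/125 + 6761/1132)*(-1/12574) = -197445051/141500*(-1/12574) = 197445051/1779221000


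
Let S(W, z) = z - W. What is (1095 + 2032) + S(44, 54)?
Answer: 3137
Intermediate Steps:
(1095 + 2032) + S(44, 54) = (1095 + 2032) + (54 - 1*44) = 3127 + (54 - 44) = 3127 + 10 = 3137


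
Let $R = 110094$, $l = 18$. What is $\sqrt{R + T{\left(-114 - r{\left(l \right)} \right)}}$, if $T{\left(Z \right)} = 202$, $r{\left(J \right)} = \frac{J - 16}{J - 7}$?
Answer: $2 \sqrt{27574} \approx 332.11$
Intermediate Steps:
$r{\left(J \right)} = \frac{-16 + J}{-7 + J}$
$\sqrt{R + T{\left(-114 - r{\left(l \right)} \right)}} = \sqrt{110094 + 202} = \sqrt{110296} = 2 \sqrt{27574}$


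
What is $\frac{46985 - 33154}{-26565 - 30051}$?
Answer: $- \frac{13831}{56616} \approx -0.24429$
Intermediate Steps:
$\frac{46985 - 33154}{-26565 - 30051} = \frac{13831}{-26565 - 30051} = \frac{13831}{-56616} = 13831 \left(- \frac{1}{56616}\right) = - \frac{13831}{56616}$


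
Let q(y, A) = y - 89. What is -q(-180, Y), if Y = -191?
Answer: 269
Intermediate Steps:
q(y, A) = -89 + y
-q(-180, Y) = -(-89 - 180) = -1*(-269) = 269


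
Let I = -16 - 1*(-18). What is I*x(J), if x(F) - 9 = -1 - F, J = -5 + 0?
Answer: 26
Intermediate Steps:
J = -5
I = 2 (I = -16 + 18 = 2)
x(F) = 8 - F (x(F) = 9 + (-1 - F) = 8 - F)
I*x(J) = 2*(8 - 1*(-5)) = 2*(8 + 5) = 2*13 = 26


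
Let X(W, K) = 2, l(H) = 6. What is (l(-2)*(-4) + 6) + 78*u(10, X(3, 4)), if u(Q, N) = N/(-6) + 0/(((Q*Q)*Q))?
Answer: -44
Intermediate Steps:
u(Q, N) = -N/6 (u(Q, N) = N*(-⅙) + 0/((Q²*Q)) = -N/6 + 0/(Q³) = -N/6 + 0/Q³ = -N/6 + 0 = -N/6)
(l(-2)*(-4) + 6) + 78*u(10, X(3, 4)) = (6*(-4) + 6) + 78*(-⅙*2) = (-24 + 6) + 78*(-⅓) = -18 - 26 = -44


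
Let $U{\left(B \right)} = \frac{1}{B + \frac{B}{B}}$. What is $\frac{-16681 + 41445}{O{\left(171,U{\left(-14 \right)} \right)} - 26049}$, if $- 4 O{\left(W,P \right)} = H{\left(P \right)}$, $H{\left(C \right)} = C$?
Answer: $- \frac{1287728}{1354547} \approx -0.95067$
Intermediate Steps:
$U{\left(B \right)} = \frac{1}{1 + B}$ ($U{\left(B \right)} = \frac{1}{B + 1} = \frac{1}{1 + B}$)
$O{\left(W,P \right)} = - \frac{P}{4}$
$\frac{-16681 + 41445}{O{\left(171,U{\left(-14 \right)} \right)} - 26049} = \frac{-16681 + 41445}{- \frac{1}{4 \left(1 - 14\right)} - 26049} = \frac{24764}{- \frac{1}{4 \left(-13\right)} - 26049} = \frac{24764}{\left(- \frac{1}{4}\right) \left(- \frac{1}{13}\right) - 26049} = \frac{24764}{\frac{1}{52} - 26049} = \frac{24764}{- \frac{1354547}{52}} = 24764 \left(- \frac{52}{1354547}\right) = - \frac{1287728}{1354547}$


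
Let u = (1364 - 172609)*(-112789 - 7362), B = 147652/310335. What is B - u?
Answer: -6385222689730673/310335 ≈ -2.0575e+10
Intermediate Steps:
B = 147652/310335 (B = 147652*(1/310335) = 147652/310335 ≈ 0.47578)
u = 20575257995 (u = -171245*(-120151) = 20575257995)
B - u = 147652/310335 - 1*20575257995 = 147652/310335 - 20575257995 = -6385222689730673/310335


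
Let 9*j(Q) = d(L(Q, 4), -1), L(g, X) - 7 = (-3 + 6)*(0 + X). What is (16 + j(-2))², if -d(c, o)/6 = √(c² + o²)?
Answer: 3752/9 - 64*√362/3 ≈ 10.995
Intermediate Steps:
L(g, X) = 7 + 3*X (L(g, X) = 7 + (-3 + 6)*(0 + X) = 7 + 3*X)
d(c, o) = -6*√(c² + o²)
j(Q) = -2*√362/3 (j(Q) = (-6*√((7 + 3*4)² + (-1)²))/9 = (-6*√((7 + 12)² + 1))/9 = (-6*√(19² + 1))/9 = (-6*√(361 + 1))/9 = (-6*√362)/9 = -2*√362/3)
(16 + j(-2))² = (16 - 2*√362/3)²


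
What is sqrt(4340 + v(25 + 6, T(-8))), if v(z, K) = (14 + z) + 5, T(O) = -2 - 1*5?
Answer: sqrt(4390) ≈ 66.257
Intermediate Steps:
T(O) = -7 (T(O) = -2 - 5 = -7)
v(z, K) = 19 + z
sqrt(4340 + v(25 + 6, T(-8))) = sqrt(4340 + (19 + (25 + 6))) = sqrt(4340 + (19 + 31)) = sqrt(4340 + 50) = sqrt(4390)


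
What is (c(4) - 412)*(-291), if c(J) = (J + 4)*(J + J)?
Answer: 101268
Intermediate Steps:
c(J) = 2*J*(4 + J) (c(J) = (4 + J)*(2*J) = 2*J*(4 + J))
(c(4) - 412)*(-291) = (2*4*(4 + 4) - 412)*(-291) = (2*4*8 - 412)*(-291) = (64 - 412)*(-291) = -348*(-291) = 101268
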